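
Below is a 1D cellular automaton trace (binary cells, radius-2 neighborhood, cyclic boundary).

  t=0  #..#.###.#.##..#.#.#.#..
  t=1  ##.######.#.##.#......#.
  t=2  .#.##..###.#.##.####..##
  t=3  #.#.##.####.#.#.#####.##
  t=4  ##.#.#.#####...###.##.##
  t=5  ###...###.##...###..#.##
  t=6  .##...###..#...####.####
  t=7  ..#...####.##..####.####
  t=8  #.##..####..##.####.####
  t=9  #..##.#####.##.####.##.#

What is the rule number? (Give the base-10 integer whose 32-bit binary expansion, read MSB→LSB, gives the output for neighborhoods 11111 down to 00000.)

  ##### -> .   bit 31 = 0  t=1,i=5
  ####. -> #   bit 30 = 1  t=1,i=7
  ###.# -> #   bit 29 = 1  t=0,i=7
  ###.. -> #   bit 28 = 1  t=2,i=19
  ##.## -> .   bit 27 = 0  t=1,i=2
  ##.#. -> #   bit 26 = 1  t=0,i=8
  ##..# -> #   bit 25 = 1  t=0,i=13
  ##... -> .   bit 24 = 0  t=4,i=12
  #.### -> #   bit 23 = 1  t=0,i=5
  #.##. -> .   bit 22 = 0  t=0,i=11
  #.#.# -> .   bit 21 = 0  t=0,i=9
  #.#.. -> .   bit 20 = 0  t=0,i=21
  #..## -> .   bit 19 = 0  t=2,i=6
  #..#. -> .   bit 18 = 0  t=0,i=2
  #...# -> .   bit 17 = 0  t=4,i=13
  #.... -> #   bit 16 = 1  t=1,i=17
  .#### -> #   bit 15 = 1  t=1,i=4
  .###. -> #   bit 14 = 1  t=0,i=6
  .##.# -> #   bit 13 = 1  t=1,i=1
  .##.. -> #   bit 12 = 1  t=0,i=12
  .#.## -> #   bit 11 = 1  t=0,i=4
  .#.#. -> .   bit 10 = 0  t=0,i=16
  .#..# -> #   bit 9 = 1  t=0,i=1
  .#... -> #   bit 8 = 1  t=1,i=16
  ..### -> #   bit 7 = 1  t=2,i=7
  ..##. -> #   bit 6 = 1  t=2,i=22
  ..#.# -> #   bit 5 = 1  t=0,i=3
  ..#.. -> #   bit 4 = 1  t=0,i=0
  ...## -> .   bit 3 = 0  t=4,i=14
  ...#. -> .   bit 2 = 0  t=1,i=21
  ....# -> .   bit 1 = 0  t=1,i=20
  ..... -> #   bit 0 = 1  t=1,i=18
  bits 01110110100000011111101111110001 = 1988230129

1988230129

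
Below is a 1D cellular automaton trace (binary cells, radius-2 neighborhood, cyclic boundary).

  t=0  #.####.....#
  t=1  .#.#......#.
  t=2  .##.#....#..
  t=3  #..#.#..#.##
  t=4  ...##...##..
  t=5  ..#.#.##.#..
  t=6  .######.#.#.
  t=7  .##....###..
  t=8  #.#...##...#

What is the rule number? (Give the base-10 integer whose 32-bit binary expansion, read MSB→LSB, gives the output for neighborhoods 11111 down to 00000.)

207789484

  nb #####: next=.  (t=6,i=3, bit31=0)
  nb ####.: next=.  (t=0,i=4, bit30=0)
  nb ###.#: next=.  (t=6,i=6, bit29=0)
  nb ###..: next=.  (t=0,i=5, bit28=0)
  nb ##.##: next=#  (t=0,i=1, bit27=1)
  nb ##.#.: next=#  (t=2,i=3, bit26=1)
  nb ##..#: next=.  (t=3,i=1, bit25=0)
  nb ##...: next=.  (t=0,i=6, bit24=0)
  nb #.###: next=.  (t=0,i=2, bit23=0)
  nb #.##.: next=#  (t=5,i=6, bit22=1)
  nb #.#.#: next=#  (t=5,i=4, bit21=1)
  nb #.#..: next=.  (t=1,i=3, bit20=0)
  nb #..##: next=.  (t=6,i=0, bit19=0)
  nb #..#.: next=.  (t=1,i=0, bit18=0)
  nb #...#: next=#  (t=2,i=11, bit17=1)
  nb #....: next=.  (t=0,i=7, bit16=0)
  nb .####: next=#  (t=0,i=3, bit15=1)
  nb .###.: next=.  (t=3,i=11, bit14=0)
  nb .##.#: next=.  (t=0,i=0, bit13=0)
  nb .##..: next=#  (t=4,i=4, bit12=1)
  nb .#.##: next=#  (t=3,i=9, bit11=1)
  nb .#.#.: next=#  (t=1,i=2, bit10=1)
  nb .#..#: next=.  (t=1,i=11, bit9=0)
  nb .#...: next=#  (t=1,i=4, bit8=1)
  nb ..###: next=#  (t=6,i=1, bit7=1)
  nb ..##.: next=.  (t=0,i=11, bit6=0)
  nb ..#.#: next=#  (t=1,i=1, bit5=1)
  nb ..#..: next=.  (t=1,i=10, bit4=0)
  nb ...##: next=#  (t=0,i=10, bit3=1)
  nb ...#.: next=#  (t=1,i=9, bit2=1)
  nb ....#: next=.  (t=0,i=9, bit1=0)
  nb .....: next=.  (t=0,i=8, bit0=0)
  bits 00001100011000101001110110101100 = 207789484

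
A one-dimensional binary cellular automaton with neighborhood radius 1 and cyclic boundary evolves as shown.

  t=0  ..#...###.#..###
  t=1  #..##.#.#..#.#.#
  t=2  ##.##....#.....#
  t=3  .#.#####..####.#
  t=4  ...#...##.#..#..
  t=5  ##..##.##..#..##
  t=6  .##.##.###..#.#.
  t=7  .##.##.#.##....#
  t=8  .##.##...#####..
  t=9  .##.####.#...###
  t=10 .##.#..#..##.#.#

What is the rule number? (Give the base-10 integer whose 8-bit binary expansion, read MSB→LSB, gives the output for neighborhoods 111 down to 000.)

89

  ###|.  b7=0 t=0,i=7
  ##.|#  b6=1 t=0,i=8
  #.#|.  b5=0 t=0,i=9
  #..|#  b4=1 t=0,i=0
  .##|#  b3=1 t=0,i=6
  .#.|.  b2=0 t=0,i=2
  ..#|.  b1=0 t=0,i=1
  ...|#  b0=1 t=0,i=4
  bits 01011001 = 89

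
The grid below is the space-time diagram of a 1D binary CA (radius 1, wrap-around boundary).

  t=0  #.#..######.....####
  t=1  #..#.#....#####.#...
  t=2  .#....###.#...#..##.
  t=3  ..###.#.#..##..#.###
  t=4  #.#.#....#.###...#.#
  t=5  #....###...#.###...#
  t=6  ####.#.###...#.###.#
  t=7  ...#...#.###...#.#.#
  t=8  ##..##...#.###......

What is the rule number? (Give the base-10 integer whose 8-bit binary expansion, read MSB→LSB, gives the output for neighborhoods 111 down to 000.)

  [7] ### => .  t=0,i=6
  [6] ##. => #  t=0,i=0
  [5] #.# => .  t=0,i=1
  [4] #.. => #  t=0,i=3
  [3] .## => #  t=0,i=5
  [2] .#. => .  t=0,i=2
  [1] ..# => .  t=0,i=4
  [0] ... => #  t=0,i=12
  bits 01011001 = 89

89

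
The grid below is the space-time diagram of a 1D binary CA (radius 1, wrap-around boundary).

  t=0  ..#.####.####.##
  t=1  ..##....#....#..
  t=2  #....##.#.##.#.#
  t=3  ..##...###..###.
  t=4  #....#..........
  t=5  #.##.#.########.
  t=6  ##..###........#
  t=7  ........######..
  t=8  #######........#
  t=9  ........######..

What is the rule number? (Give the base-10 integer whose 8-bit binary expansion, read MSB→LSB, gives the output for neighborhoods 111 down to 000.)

37

  ### -> .   bit 7 = 0  t=0,i=5
  ##. -> .   bit 6 = 0  t=0,i=7
  #.# -> #   bit 5 = 1  t=0,i=3
  #.. -> .   bit 4 = 0  t=0,i=0
  .## -> .   bit 3 = 0  t=0,i=4
  .#. -> #   bit 2 = 1  t=0,i=2
  ..# -> .   bit 1 = 0  t=0,i=1
  ... -> #   bit 0 = 1  t=1,i=0
  bits 00100101 = 37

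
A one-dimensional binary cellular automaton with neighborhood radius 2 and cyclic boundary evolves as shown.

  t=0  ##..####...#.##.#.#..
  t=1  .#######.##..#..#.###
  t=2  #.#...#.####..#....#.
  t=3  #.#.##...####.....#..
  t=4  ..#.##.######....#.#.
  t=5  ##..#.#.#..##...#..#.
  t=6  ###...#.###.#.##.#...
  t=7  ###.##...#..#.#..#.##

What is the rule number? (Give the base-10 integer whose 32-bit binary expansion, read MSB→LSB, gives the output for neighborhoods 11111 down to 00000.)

1517998732

  nb #####: next=.  (t=1,i=3, bit31=0)
  nb ####.: next=#  (t=0,i=6, bit30=1)
  nb ###.#: next=.  (t=1,i=7, bit29=0)
  nb ###..: next=#  (t=0,i=7, bit28=1)
  nb ##.##: next=#  (t=1,i=0, bit27=1)
  nb ##.#.: next=.  (t=0,i=15, bit26=0)
  nb ##..#: next=#  (t=0,i=2, bit25=1)
  nb ##...: next=.  (t=0,i=8, bit24=0)
  nb #.###: next=.  (t=1,i=1, bit23=0)
  nb #.##.: next=#  (t=0,i=13, bit22=1)
  nb #.#.#: next=#  (t=0,i=16, bit21=1)
  nb #.#..: next=#  (t=0,i=18, bit20=1)
  nb #..##: next=#  (t=0,i=3, bit19=1)
  nb #..#.: next=.  (t=1,i=12, bit18=0)
  nb #...#: next=#  (t=0,i=9, bit17=1)
  nb #....: next=.  (t=2,i=16, bit16=0)
  nb .####: next=#  (t=0,i=5, bit15=1)
  nb .###.: next=#  (t=1,i=19, bit14=1)
  nb .##.#: next=.  (t=0,i=14, bit13=0)
  nb .##..: next=#  (t=0,i=1, bit12=1)
  nb .#.##: next=.  (t=0,i=12, bit11=0)
  nb .#.#.: next=.  (t=0,i=17, bit10=0)
  nb .#..#: next=#  (t=0,i=19, bit9=1)
  nb .#...: next=.  (t=2,i=3, bit8=0)
  nb ..###: next=#  (t=0,i=4, bit7=1)
  nb ..##.: next=.  (t=0,i=0, bit6=0)
  nb ..#.#: next=.  (t=0,i=11, bit5=0)
  nb ..#..: next=.  (t=1,i=13, bit4=0)
  nb ...##: next=#  (t=3,i=8, bit3=1)
  nb ...#.: next=#  (t=0,i=10, bit2=1)
  nb ....#: next=.  (t=2,i=17, bit1=0)
  nb .....: next=.  (t=3,i=15, bit0=0)
  bits 01011010011110101101001010001100 = 1517998732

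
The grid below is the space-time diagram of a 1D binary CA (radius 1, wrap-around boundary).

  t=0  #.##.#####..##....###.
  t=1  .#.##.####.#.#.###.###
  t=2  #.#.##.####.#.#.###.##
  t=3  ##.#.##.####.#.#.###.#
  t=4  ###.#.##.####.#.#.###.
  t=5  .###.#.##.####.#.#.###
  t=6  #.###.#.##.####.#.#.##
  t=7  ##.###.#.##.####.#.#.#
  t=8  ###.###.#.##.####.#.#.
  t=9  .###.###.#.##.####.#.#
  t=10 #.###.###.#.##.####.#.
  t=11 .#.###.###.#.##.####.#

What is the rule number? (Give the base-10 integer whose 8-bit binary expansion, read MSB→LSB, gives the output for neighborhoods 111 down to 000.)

227

  nb ###: next=#  (t=0,i=6, bit7=1)
  nb ##.: next=#  (t=0,i=3, bit6=1)
  nb #.#: next=#  (t=0,i=1, bit5=1)
  nb #..: next=.  (t=0,i=10, bit4=0)
  nb .##: next=.  (t=0,i=2, bit3=0)
  nb .#.: next=.  (t=0,i=0, bit2=0)
  nb ..#: next=#  (t=0,i=11, bit1=1)
  nb ...: next=#  (t=0,i=15, bit0=1)
  bits 11100011 = 227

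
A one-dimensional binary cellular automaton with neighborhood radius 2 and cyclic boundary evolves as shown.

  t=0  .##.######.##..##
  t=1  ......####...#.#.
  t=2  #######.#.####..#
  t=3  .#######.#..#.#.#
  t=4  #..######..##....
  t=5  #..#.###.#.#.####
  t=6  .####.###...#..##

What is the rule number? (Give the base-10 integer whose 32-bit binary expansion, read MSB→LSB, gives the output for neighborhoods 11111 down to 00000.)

3876014591

  [31] ##### => #  t=0,i=6
  [30] ####. => #  t=0,i=8
  [29] ###.# => #  t=0,i=9
  [28] ###.. => .  t=1,i=9
  [27] ##.## => .  t=0,i=0
  [26] ##.#. => #  t=2,i=7
  [25] ##..# => #  t=0,i=13
  [24] ##... => #  t=1,i=10
  [23] #.### => .  t=0,i=4
  [22] #.##. => .  t=0,i=1
  [21] #.#.# => .  t=2,i=8
  [20] #.#.. => .  t=1,i=15
  [19] #..## => .  t=0,i=14
  [18] #..#. => #  t=3,i=11
  [17] #...# => #  t=1,i=11
  [16] #.... => #  t=1,i=0
  [15] .#### => .  t=0,i=5
  [14] .###. => #  t=5,i=6
  [13] .##.# => .  t=0,i=2
  [12] .##.. => .  t=0,i=12
  [11] .#.## => #  t=2,i=9
  [10] .#.#. => .  t=1,i=14
  [9] .#..# => .  t=3,i=10
  [8] .#... => #  t=1,i=16
  [7] ..### => #  t=1,i=6
  [6] ..##. => #  t=0,i=15
  [5] ..#.# => #  t=1,i=13
  [4] ..#.. => #  t=4,i=0
  [3] ...## => #  t=1,i=5
  [2] ...#. => #  t=1,i=12
  [1] ....# => #  t=1,i=4
  [0] ..... => #  t=1,i=1
  bits 11100111000001110100100111111111 = 3876014591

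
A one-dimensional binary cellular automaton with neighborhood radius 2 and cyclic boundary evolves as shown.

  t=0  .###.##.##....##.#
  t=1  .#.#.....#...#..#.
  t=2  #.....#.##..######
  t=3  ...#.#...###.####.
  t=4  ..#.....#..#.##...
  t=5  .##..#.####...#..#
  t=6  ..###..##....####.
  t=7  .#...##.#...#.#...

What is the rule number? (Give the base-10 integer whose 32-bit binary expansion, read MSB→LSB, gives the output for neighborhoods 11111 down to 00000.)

2794230301

  ##### -> #   bit 31 = 1  t=2,i=14
  ####. -> .   bit 30 = 0  t=2,i=17
  ###.# -> #   bit 29 = 1  t=0,i=3
  ###.. -> .   bit 28 = 0  t=2,i=0
  ##.## -> .   bit 27 = 0  t=0,i=4
  ##.#. -> #   bit 26 = 1  t=0,i=16
  ##..# -> #   bit 25 = 1  t=2,i=10
  ##... -> .   bit 24 = 0  t=0,i=10
  #.### -> #   bit 23 = 1  t=0,i=1
  #.##. -> .   bit 22 = 0  t=0,i=5
  #.#.# -> .   bit 21 = 0  t=0,i=17
  #.#.. -> .   bit 20 = 0  t=1,i=3
  #..## -> #   bit 19 = 1  t=2,i=11
  #..#. -> #   bit 18 = 1  t=1,i=0
  #...# -> .   bit 17 = 0  t=1,i=11
  #.... -> .   bit 16 = 0  t=0,i=11
  .#### -> #   bit 15 = 1  t=2,i=13
  .###. -> .   bit 14 = 0  t=0,i=2
  .##.# -> .   bit 13 = 0  t=0,i=6
  .##.. -> #   bit 12 = 1  t=0,i=9
  .#.## -> .   bit 11 = 0  t=0,i=0
  .#.#. -> .   bit 10 = 0  t=1,i=2
  .#..# -> #   bit 9 = 1  t=1,i=14
  .#... -> .   bit 8 = 0  t=1,i=4
  ..### -> .   bit 7 = 0  t=2,i=12
  ..##. -> .   bit 6 = 0  t=0,i=14
  ..#.# -> .   bit 5 = 0  t=1,i=1
  ..#.. -> #   bit 4 = 1  t=1,i=9
  ...## -> #   bit 3 = 1  t=0,i=13
  ...#. -> #   bit 2 = 1  t=1,i=8
  ....# -> .   bit 1 = 0  t=0,i=12
  ..... -> #   bit 0 = 1  t=1,i=6
  bits 10100110100011001001001000011101 = 2794230301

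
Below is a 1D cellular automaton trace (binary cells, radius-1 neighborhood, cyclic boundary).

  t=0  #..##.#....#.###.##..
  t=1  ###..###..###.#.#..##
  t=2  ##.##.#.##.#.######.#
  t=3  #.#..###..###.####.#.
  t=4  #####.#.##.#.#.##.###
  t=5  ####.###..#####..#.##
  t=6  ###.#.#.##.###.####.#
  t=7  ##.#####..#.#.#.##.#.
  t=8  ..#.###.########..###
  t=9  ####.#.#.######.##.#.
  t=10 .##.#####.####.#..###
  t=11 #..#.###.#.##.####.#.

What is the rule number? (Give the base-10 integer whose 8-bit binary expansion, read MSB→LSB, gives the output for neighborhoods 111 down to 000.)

182

  nb ###: next=#  (t=0,i=14, bit7=1)
  nb ##.: next=.  (t=0,i=4, bit6=0)
  nb #.#: next=#  (t=0,i=5, bit5=1)
  nb #..: next=#  (t=0,i=1, bit4=1)
  nb .##: next=.  (t=0,i=3, bit3=0)
  nb .#.: next=#  (t=0,i=0, bit2=1)
  nb ..#: next=#  (t=0,i=2, bit1=1)
  nb ...: next=.  (t=0,i=8, bit0=0)
  bits 10110110 = 182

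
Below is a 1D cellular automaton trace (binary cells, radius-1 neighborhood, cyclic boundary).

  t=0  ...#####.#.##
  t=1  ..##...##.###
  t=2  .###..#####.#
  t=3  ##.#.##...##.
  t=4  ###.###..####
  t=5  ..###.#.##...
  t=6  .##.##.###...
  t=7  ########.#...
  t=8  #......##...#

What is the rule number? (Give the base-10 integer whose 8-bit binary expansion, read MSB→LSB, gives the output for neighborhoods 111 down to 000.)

  nb ###: next=.  (t=0,i=4, bit7=0)
  nb ##.: next=#  (t=0,i=7, bit6=1)
  nb #.#: next=#  (t=0,i=8, bit5=1)
  nb #..: next=.  (t=0,i=0, bit4=0)
  nb .##: next=#  (t=0,i=3, bit3=1)
  nb .#.: next=.  (t=0,i=9, bit2=0)
  nb ..#: next=#  (t=0,i=2, bit1=1)
  nb ...: next=.  (t=0,i=1, bit0=0)
  bits 01101010 = 106

106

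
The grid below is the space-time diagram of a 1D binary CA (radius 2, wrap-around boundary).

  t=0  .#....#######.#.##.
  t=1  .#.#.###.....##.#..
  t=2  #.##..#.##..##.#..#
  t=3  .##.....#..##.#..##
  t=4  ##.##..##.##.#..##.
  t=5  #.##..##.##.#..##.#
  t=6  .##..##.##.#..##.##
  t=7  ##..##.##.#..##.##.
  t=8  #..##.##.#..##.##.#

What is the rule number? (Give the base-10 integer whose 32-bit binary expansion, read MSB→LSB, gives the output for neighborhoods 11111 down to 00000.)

  nb #####: next=.  (t=0,i=8, bit31=0)
  nb ####.: next=.  (t=0,i=11, bit30=0)
  nb ###.#: next=.  (t=0,i=12, bit29=0)
  nb ###..: next=.  (t=1,i=7, bit28=0)
  nb ##.##: next=#  (t=2,i=1, bit27=1)
  nb ##.#.: next=#  (t=0,i=13, bit26=1)
  nb ##..#: next=.  (t=0,i=18, bit25=0)
  nb ##...: next=#  (t=1,i=8, bit24=1)
  nb #.###: next=.  (t=1,i=5, bit23=0)
  nb #.##.: next=#  (t=0,i=16, bit22=1)
  nb #.#.#: next=#  (t=0,i=14, bit21=1)
  nb #.#..: next=.  (t=1,i=16, bit20=0)
  nb #..##: next=#  (t=2,i=11, bit19=1)
  nb #..#.: next=.  (t=0,i=0, bit18=0)
  nb #...#: next=#  (t=1,i=18, bit17=1)
  nb #....: next=#  (t=0,i=3, bit16=1)
  nb .####: next=#  (t=0,i=7, bit15=1)
  nb .###.: next=#  (t=1,i=6, bit14=1)
  nb .##.#: next=.  (t=1,i=14, bit13=0)
  nb .##..: next=.  (t=0,i=17, bit12=0)
  nb .#.##: next=.  (t=0,i=15, bit11=0)
  nb .#.#.: next=#  (t=1,i=2, bit10=1)
  nb .#..#: next=.  (t=2,i=16, bit9=0)
  nb .#...: next=.  (t=0,i=2, bit8=0)
  nb ..###: next=#  (t=0,i=6, bit7=1)
  nb ..##.: next=#  (t=1,i=13, bit6=1)
  nb ..#.#: next=.  (t=1,i=1, bit5=0)
  nb ..#..: next=#  (t=0,i=1, bit4=1)
  nb ...##: next=#  (t=0,i=5, bit3=1)
  nb ...#.: next=#  (t=1,i=0, bit2=1)
  nb ....#: next=.  (t=0,i=4, bit1=0)
  nb .....: next=.  (t=1,i=10, bit0=0)
  bits 00001101011010111100010011011100 = 225166556

225166556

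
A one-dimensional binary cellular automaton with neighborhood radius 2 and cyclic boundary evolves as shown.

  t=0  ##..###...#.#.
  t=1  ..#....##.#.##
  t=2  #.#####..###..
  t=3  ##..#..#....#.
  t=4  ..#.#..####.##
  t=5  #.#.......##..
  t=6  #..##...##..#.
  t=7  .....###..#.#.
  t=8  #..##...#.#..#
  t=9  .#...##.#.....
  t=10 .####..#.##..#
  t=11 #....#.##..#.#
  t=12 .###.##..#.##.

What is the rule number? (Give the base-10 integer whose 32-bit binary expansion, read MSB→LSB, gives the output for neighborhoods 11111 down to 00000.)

  ##### -> #   bit 31 = 1  t=2,i=4
  ####. -> .   bit 30 = 0  t=2,i=5
  ###.# -> #   bit 29 = 1  t=4,i=10
  ###.. -> .   bit 28 = 0  t=0,i=6
  ##.## -> #   bit 27 = 1  t=4,i=11
  ##.#. -> #   bit 26 = 1  t=1,i=9
  ##..# -> #   bit 25 = 1  t=0,i=2
  ##... -> #   bit 24 = 1  t=0,i=7
  #.### -> .   bit 23 = 0  t=2,i=2
  #.##. -> .   bit 22 = 0  t=0,i=0
  #.#.# -> #   bit 21 = 1  t=0,i=12
  #.#.. -> .   bit 20 = 0  t=4,i=4
  #..## -> .   bit 19 = 0  t=0,i=3
  #..#. -> .   bit 18 = 0  t=1,i=1
  #...# -> #   bit 17 = 1  t=0,i=8
  #.... -> #   bit 16 = 1  t=1,i=4
  .#### -> .   bit 15 = 0  t=2,i=3
  .###. -> .   bit 14 = 0  t=0,i=5
  .##.# -> .   bit 13 = 0  t=1,i=8
  .##.. -> .   bit 12 = 0  t=0,i=1
  .#.## -> #   bit 11 = 1  t=0,i=13
  .#.#. -> .   bit 10 = 0  t=0,i=11
  .#..# -> .   bit 9 = 0  t=3,i=5
  .#... -> #   bit 8 = 1  t=1,i=3
  ..### -> .   bit 7 = 0  t=0,i=4
  ..##. -> .   bit 6 = 0  t=1,i=7
  ..#.# -> #   bit 5 = 1  t=0,i=10
  ..#.. -> #   bit 4 = 1  t=1,i=2
  ...## -> #   bit 3 = 1  t=1,i=6
  ...#. -> .   bit 2 = 0  t=0,i=9
  ....# -> #   bit 1 = 1  t=1,i=5
  ..... -> .   bit 0 = 0  t=5,i=5
  bits 10101111001000110000100100111010 = 2938308922

2938308922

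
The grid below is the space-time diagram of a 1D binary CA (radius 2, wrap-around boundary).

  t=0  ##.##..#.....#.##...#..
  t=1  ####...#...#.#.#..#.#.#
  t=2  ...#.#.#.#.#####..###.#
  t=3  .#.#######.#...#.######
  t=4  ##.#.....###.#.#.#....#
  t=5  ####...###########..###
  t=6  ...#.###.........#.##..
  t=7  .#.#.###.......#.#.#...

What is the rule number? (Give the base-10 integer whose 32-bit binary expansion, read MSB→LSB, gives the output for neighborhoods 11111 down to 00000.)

  [31] ##### => .  t=1,i=1
  [30] ####. => .  t=1,i=2
  [29] ###.# => #  t=2,i=20
  [28] ###.. => #  t=1,i=3
  [27] ##.## => #  t=0,i=2
  [26] ##.#. => #  t=2,i=21
  [25] ##..# => .  t=0,i=5
  [24] ##... => .  t=0,i=17
  [23] #.### => #  t=1,i=22
  [22] #.##. => #  t=0,i=3
  [21] #.#.# => #  t=1,i=13
  [20] #.#.. => #  t=1,i=15
  [19] #..## => #  t=0,i=22
  [18] #..#. => .  t=0,i=6
  [17] #...# => #  t=0,i=18
  [16] #.... => .  t=0,i=9
  [15] .#### => .  t=1,i=0
  [14] .###. => #  t=2,i=19
  [13] .##.# => #  t=0,i=1
  [12] .##.. => .  t=0,i=4
  [11] .#.## => .  t=0,i=14
  [10] .#.#. => #  t=1,i=12
  [9] .#..# => .  t=0,i=21
  [8] .#... => .  t=0,i=8
  [7] ..### => #  t=2,i=18
  [6] ..##. => #  t=0,i=0
  [5] ..#.# => #  t=0,i=13
  [4] ..#.. => #  t=0,i=7
  [3] ...## => #  t=4,i=8
  [2] ...#. => .  t=0,i=12
  [1] ....# => #  t=0,i=11
  [0] ..... => .  t=0,i=10
  bits 00111100111110100110010011111010 = 1023042810

1023042810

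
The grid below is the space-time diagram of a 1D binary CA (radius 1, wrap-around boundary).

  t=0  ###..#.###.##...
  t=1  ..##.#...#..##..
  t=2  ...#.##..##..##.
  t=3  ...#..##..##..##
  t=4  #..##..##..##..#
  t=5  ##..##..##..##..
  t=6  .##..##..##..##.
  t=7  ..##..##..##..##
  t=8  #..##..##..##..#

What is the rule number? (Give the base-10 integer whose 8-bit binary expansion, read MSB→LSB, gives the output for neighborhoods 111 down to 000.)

  ###|.  b7=0 t=0,i=1
  ##.|#  b6=1 t=0,i=2
  #.#|.  b5=0 t=0,i=6
  #..|#  b4=1 t=0,i=3
  .##|.  b3=0 t=0,i=0
  .#.|#  b2=1 t=0,i=5
  ..#|.  b1=0 t=0,i=4
  ...|.  b0=0 t=0,i=14
  bits 01010100 = 84

84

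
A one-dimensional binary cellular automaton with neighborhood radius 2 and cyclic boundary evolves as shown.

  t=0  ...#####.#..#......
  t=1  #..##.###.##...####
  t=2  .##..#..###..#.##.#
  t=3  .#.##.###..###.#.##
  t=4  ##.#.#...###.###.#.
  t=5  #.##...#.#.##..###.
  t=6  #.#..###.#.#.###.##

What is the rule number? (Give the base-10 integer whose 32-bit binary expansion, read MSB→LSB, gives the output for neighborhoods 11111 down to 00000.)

  [31] ##### => .  t=0,i=5
  [30] ####. => #  t=0,i=6
  [29] ###.# => #  t=0,i=7
  [28] ###.. => .  t=1,i=0
  [27] ##.## => #  t=1,i=5
  [26] ##.#. => #  t=0,i=8
  [25] ##..# => #  t=1,i=1
  [24] ##... => .  t=1,i=12
  [23] #.### => .  t=1,i=6
  [22] #.##. => #  t=1,i=10
  [21] #.#.# => #  t=2,i=18
  [20] #.#.. => .  t=0,i=9
  [19] #..## => #  t=1,i=2
  [18] #..#. => #  t=0,i=11
  [17] #...# => #  t=1,i=13
  [16] #.... => .  t=0,i=14
  [15] .#### => #  t=0,i=4
  [14] .###. => .  t=1,i=7
  [13] .##.# => .  t=1,i=4
  [12] .##.. => .  t=1,i=11
  [11] .#.## => .  t=2,i=0
  [10] .#.#. => .  t=4,i=4
  [9] .#..# => #  t=0,i=10
  [8] .#... => .  t=0,i=13
  [7] ..### => #  t=0,i=3
  [6] ..##. => .  t=1,i=3
  [5] ..#.# => #  t=2,i=13
  [4] ..#.. => .  t=0,i=12
  [3] ...## => .  t=0,i=2
  [2] ...#. => #  t=5,i=6
  [1] ....# => .  t=0,i=1
  [0] ..... => #  t=0,i=0
  bits 01101110011011101000001010100101 = 1852736165

1852736165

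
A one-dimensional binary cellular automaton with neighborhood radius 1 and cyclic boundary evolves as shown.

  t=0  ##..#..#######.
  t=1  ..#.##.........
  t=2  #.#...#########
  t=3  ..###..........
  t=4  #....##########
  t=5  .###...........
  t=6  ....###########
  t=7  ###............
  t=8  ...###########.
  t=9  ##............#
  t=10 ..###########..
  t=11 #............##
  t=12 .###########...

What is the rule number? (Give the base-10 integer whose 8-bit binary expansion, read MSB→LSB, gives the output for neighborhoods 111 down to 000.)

  nb ###: next=.  (t=0,i=8, bit7=0)
  nb ##.: next=.  (t=0,i=1, bit6=0)
  nb #.#: next=.  (t=0,i=14, bit5=0)
  nb #..: next=#  (t=0,i=2, bit4=1)
  nb .##: next=.  (t=0,i=0, bit3=0)
  nb .#.: next=#  (t=0,i=4, bit2=1)
  nb ..#: next=.  (t=0,i=3, bit1=0)
  nb ...: next=#  (t=1,i=0, bit0=1)
  bits 00010101 = 21

21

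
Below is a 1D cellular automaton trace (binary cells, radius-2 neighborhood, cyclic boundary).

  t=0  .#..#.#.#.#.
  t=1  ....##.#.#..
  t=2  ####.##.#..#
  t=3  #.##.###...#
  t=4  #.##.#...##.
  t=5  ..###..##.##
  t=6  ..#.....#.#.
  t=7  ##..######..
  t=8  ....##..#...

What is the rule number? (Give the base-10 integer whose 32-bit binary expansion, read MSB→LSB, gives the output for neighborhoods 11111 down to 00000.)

  nb #####: next=.  (t=2,i=1, bit31=0)
  nb ####.: next=#  (t=2,i=2, bit30=1)
  nb ###.#: next=#  (t=2,i=3, bit29=1)
  nb ###..: next=.  (t=3,i=7, bit28=0)
  nb ##.##: next=.  (t=2,i=4, bit27=0)
  nb ##.#.: next=#  (t=1,i=6, bit26=1)
  nb ##..#: next=.  (t=5,i=0, bit25=0)
  nb ##...: next=.  (t=3,i=8, bit24=0)
  nb #.###: next=#  (t=3,i=5, bit23=1)
  nb #.##.: next=#  (t=2,i=5, bit22=1)
  nb #.#.#: next=.  (t=0,i=6, bit21=0)
  nb #.#..: next=.  (t=0,i=10, bit20=0)
  nb #..##: next=.  (t=2,i=10, bit19=0)
  nb #..#.: next=.  (t=0,i=0, bit18=0)
  nb #...#: next=#  (t=3,i=9, bit17=1)
  nb #....: next=#  (t=1,i=11, bit16=1)
  nb .####: next=#  (t=2,i=0, bit15=1)
  nb .###.: next=.  (t=3,i=6, bit14=0)
  nb .##.#: next=#  (t=1,i=5, bit13=1)
  nb .##..: next=.  (t=5,i=11, bit12=0)
  nb .#.##: next=.  (t=4,i=1, bit11=0)
  nb .#.#.: next=#  (t=0,i=5, bit10=1)
  nb .#..#: next=.  (t=0,i=2, bit9=0)
  nb .#...: next=.  (t=1,i=10, bit8=0)
  nb ..###: next=#  (t=2,i=11, bit7=1)
  nb ..##.: next=.  (t=1,i=4, bit6=0)
  nb ..#.#: next=#  (t=0,i=4, bit5=1)
  nb ..#..: next=.  (t=0,i=1, bit4=0)
  nb ...##: next=#  (t=1,i=3, bit3=1)
  nb ...#.: next=#  (t=6,i=1, bit2=1)
  nb ....#: next=#  (t=1,i=2, bit1=1)
  nb .....: next=#  (t=1,i=0, bit0=1)
  bits 01100100110000111010010010101111 = 1690543279

1690543279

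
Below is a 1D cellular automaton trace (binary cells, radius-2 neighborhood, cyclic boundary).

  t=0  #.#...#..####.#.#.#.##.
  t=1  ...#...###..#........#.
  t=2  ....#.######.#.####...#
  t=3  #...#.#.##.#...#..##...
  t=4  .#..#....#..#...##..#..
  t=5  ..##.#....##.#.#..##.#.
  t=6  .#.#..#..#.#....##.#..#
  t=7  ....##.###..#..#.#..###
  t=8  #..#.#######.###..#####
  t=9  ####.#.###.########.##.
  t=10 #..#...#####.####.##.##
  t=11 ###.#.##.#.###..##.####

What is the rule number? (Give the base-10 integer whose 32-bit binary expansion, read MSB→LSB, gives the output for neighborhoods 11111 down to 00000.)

  ##### -> #   bit 31 = 1  t=2,i=8
  ####. -> .   bit 30 = 0  t=0,i=11
  ###.# -> #   bit 29 = 1  t=0,i=12
  ###.. -> #   bit 28 = 1  t=1,i=9
  ##.## -> #   bit 27 = 1  t=7,i=6
  ##.#. -> .   bit 26 = 0  t=0,i=13
  ##..# -> #   bit 25 = 1  t=1,i=10
  ##... -> #   bit 24 = 1  t=2,i=19
  #.### -> #   bit 23 = 1  t=2,i=6
  #.##. -> .   bit 22 = 0  t=0,i=20
  #.#.# -> .   bit 21 = 0  t=0,i=0
  #.#.. -> .   bit 20 = 0  t=0,i=2
  #..## -> #   bit 19 = 1  t=0,i=8
  #..#. -> #   bit 18 = 1  t=1,i=11
  #...# -> .   bit 17 = 0  t=0,i=4
  #.... -> .   bit 16 = 0  t=1,i=0
  .#### -> .   bit 15 = 0  t=0,i=10
  .###. -> #   bit 14 = 1  t=1,i=8
  .##.# -> #   bit 13 = 1  t=0,i=21
  .##.. -> .   bit 12 = 0  t=3,i=19
  .#.## -> .   bit 11 = 0  t=0,i=19
  .#.#. -> .   bit 10 = 0  t=0,i=1
  .#..# -> #   bit 9 = 1  t=0,i=7
  .#... -> #   bit 8 = 1  t=0,i=3
  ..### -> #   bit 7 = 1  t=0,i=9
  ..##. -> .   bit 6 = 0  t=3,i=18
  ..#.# -> #   bit 5 = 1  t=2,i=4
  ..#.. -> .   bit 4 = 0  t=0,i=6
  ...## -> #   bit 3 = 1  t=1,i=6
  ...#. -> .   bit 2 = 0  t=0,i=5
  ....# -> .   bit 1 = 0  t=1,i=1
  ..... -> #   bit 0 = 1  t=1,i=15
  bits 10111011100011000110001110101001 = 3146539945

3146539945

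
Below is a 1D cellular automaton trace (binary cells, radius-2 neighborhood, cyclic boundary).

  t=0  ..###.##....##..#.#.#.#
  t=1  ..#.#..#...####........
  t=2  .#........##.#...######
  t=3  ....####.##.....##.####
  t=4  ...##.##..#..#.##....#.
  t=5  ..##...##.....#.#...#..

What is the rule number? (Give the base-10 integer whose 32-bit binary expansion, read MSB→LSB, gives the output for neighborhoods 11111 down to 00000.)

3791657165

  ##### -> #   bit 31 = 1  t=2,i=19
  ####. -> #   bit 30 = 1  t=1,i=13
  ###.# -> #   bit 29 = 1  t=0,i=4
  ###.. -> .   bit 28 = 0  t=1,i=14
  ##.## -> .   bit 27 = 0  t=0,i=5
  ##.#. -> .   bit 26 = 0  t=2,i=0
  ##..# -> #   bit 25 = 1  t=0,i=14
  ##... -> .   bit 24 = 0  t=0,i=8
  #.### -> .   bit 23 = 0  t=3,i=19
  #.##. -> .   bit 22 = 0  t=0,i=6
  #.#.# -> .   bit 21 = 0  t=0,i=18
  #.#.. -> .   bit 20 = 0  t=0,i=22
  #..## -> .   bit 19 = 0  t=0,i=1
  #..#. -> .   bit 18 = 0  t=0,i=15
  #...# -> .   bit 17 = 0  t=1,i=9
  #.... -> .   bit 16 = 0  t=0,i=9
  .#### -> .   bit 15 = 0  t=1,i=12
  .###. -> .   bit 14 = 0  t=0,i=3
  .##.# -> .   bit 13 = 0  t=2,i=11
  .##.. -> #   bit 12 = 1  t=0,i=7
  .#.## -> #   bit 11 = 1  t=4,i=14
  .#.#. -> .   bit 10 = 0  t=0,i=17
  .#..# -> .   bit 9 = 0  t=0,i=0
  .#... -> .   bit 8 = 0  t=1,i=8
  ..### -> #   bit 7 = 1  t=0,i=2
  ..##. -> #   bit 6 = 1  t=0,i=12
  ..#.# -> .   bit 5 = 0  t=0,i=16
  ..#.. -> .   bit 4 = 0  t=1,i=7
  ...## -> #   bit 3 = 1  t=0,i=11
  ...#. -> #   bit 2 = 1  t=1,i=1
  ....# -> .   bit 1 = 0  t=0,i=10
  ..... -> #   bit 0 = 1  t=1,i=17
  bits 11100010000000000001100011001101 = 3791657165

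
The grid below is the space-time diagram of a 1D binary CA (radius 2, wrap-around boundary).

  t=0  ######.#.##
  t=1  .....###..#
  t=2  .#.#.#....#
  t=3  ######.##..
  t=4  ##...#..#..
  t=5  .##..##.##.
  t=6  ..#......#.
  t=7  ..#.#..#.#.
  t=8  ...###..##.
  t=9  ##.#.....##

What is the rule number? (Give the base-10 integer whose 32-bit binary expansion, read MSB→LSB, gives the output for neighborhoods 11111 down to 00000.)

624006802

  #####|.  b31=0 t=0,i=0
  ####.|.  b30=0 t=0,i=4
  ###.#|#  b29=1 t=0,i=5
  ###..|.  b28=0 t=1,i=7
  ##.##|.  b27=0 t=3,i=6
  ##.#.|#  b26=1 t=0,i=6
  ##..#|.  b25=0 t=1,i=8
  ##...|#  b24=1 t=4,i=2
  #.###|.  b23=0 t=0,i=9
  #.##.|.  b22=0 t=3,i=7
  #.#.#|#  b21=1 t=0,i=7
  #.#..|#  b20=1 t=2,i=5
  #..##|.  b19=0 t=3,i=10
  #..#.|.  b18=0 t=1,i=9
  #...#|.  b17=0 t=4,i=3
  #....|#  b16=1 t=1,i=1
  .####|#  b15=1 t=0,i=10
  .###.|.  b14=0 t=1,i=6
  .##.#|.  b13=0 t=5,i=6
  .##..|#  b12=1 t=3,i=8
  .#.##|.  b11=0 t=0,i=8
  .#.#.|#  b10=1 t=2,i=0
  .#..#|#  b9=1 t=4,i=6
  .#...|.  b8=0 t=1,i=0
  ..###|#  b7=1 t=1,i=5
  ..##.|.  b6=0 t=4,i=0
  ..#.#|.  b5=0 t=2,i=10
  ..#..|#  b4=1 t=1,i=10
  ...##|.  b3=0 t=1,i=4
  ...#.|.  b2=0 t=2,i=9
  ....#|#  b1=1 t=1,i=3
  .....|.  b0=0 t=1,i=2
  bits 00100101001100011001011010010010 = 624006802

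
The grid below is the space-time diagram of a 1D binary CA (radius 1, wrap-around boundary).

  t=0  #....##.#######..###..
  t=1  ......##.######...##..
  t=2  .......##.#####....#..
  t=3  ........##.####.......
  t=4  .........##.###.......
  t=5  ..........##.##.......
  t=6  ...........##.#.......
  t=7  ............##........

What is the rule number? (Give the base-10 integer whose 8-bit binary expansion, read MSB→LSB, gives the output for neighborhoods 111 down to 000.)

224

  ###|#  b7=1 t=0,i=9
  ##.|#  b6=1 t=0,i=6
  #.#|#  b5=1 t=0,i=7
  #..|.  b4=0 t=0,i=1
  .##|.  b3=0 t=0,i=5
  .#.|.  b2=0 t=0,i=0
  ..#|.  b1=0 t=0,i=4
  ...|.  b0=0 t=0,i=2
  bits 11100000 = 224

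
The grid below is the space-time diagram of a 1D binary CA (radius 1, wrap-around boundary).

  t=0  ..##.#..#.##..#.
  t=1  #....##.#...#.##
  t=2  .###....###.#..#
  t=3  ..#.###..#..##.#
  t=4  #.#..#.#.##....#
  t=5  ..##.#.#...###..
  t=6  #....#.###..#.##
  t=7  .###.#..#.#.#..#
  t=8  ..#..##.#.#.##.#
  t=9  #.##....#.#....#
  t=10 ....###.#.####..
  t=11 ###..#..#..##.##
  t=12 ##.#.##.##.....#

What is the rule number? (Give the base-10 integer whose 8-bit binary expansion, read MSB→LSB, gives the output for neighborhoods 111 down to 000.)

  ### -> #   bit 7 = 1  t=1,i=15
  ##. -> .   bit 6 = 0  t=0,i=3
  #.# -> .   bit 5 = 0  t=0,i=4
  #.. -> #   bit 4 = 1  t=0,i=6
  .## -> .   bit 3 = 0  t=0,i=2
  .#. -> #   bit 2 = 1  t=0,i=5
  ..# -> .   bit 1 = 0  t=0,i=1
  ... -> #   bit 0 = 1  t=0,i=0
  bits 10010101 = 149

149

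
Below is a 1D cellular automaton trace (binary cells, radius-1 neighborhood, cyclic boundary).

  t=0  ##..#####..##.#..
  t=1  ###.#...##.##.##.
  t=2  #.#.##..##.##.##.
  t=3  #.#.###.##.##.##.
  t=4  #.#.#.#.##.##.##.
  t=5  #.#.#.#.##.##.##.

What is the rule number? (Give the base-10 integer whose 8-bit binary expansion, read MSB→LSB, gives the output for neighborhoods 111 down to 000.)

  nb ###: next=.  (t=0,i=5, bit7=0)
  nb ##.: next=#  (t=0,i=1, bit6=1)
  nb #.#: next=.  (t=0,i=13, bit5=0)
  nb #..: next=#  (t=0,i=2, bit4=1)
  nb .##: next=#  (t=0,i=0, bit3=1)
  nb .#.: next=#  (t=0,i=14, bit2=1)
  nb ..#: next=.  (t=0,i=3, bit1=0)
  nb ...: next=.  (t=1,i=6, bit0=0)
  bits 01011100 = 92

92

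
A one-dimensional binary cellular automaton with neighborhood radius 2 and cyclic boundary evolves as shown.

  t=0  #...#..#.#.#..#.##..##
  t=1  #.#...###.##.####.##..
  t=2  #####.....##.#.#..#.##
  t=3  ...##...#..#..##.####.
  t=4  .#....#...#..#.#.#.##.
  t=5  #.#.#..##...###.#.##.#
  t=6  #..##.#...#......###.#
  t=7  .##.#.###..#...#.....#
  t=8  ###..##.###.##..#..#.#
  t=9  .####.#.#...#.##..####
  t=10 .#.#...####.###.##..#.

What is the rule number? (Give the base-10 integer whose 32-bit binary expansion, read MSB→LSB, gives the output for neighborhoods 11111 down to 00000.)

  nb #####: next=.  (t=2,i=0, bit31=0)
  nb ####.: next=#  (t=1,i=15, bit30=1)
  nb ###.#: next=.  (t=1,i=8, bit29=0)
  nb ###..: next=#  (t=0,i=0, bit28=1)
  nb ##.##: next=.  (t=1,i=9, bit27=0)
  nb ##.#.: next=.  (t=2,i=12, bit26=0)
  nb ##..#: next=#  (t=0,i=18, bit25=1)
  nb ##...: next=.  (t=0,i=1, bit24=0)
  nb #.###: next=#  (t=1,i=13, bit23=1)
  nb #.##.: next=#  (t=0,i=16, bit22=1)
  nb #.#.#: next=.  (t=0,i=9, bit21=0)
  nb #.#..: next=#  (t=0,i=11, bit20=1)
  nb #..##: next=#  (t=0,i=19, bit19=1)
  nb #..#.: next=#  (t=0,i=6, bit18=1)
  nb #...#: next=#  (t=0,i=2, bit17=1)
  nb #....: next=.  (t=2,i=6, bit16=0)
  nb .####: next=.  (t=1,i=14, bit15=0)
  nb .###.: next=.  (t=0,i=21, bit14=0)
  nb .##.#: next=#  (t=1,i=11, bit13=1)
  nb .##..: next=.  (t=0,i=17, bit12=0)
  nb .#.##: next=#  (t=0,i=15, bit11=1)
  nb .#.#.: next=#  (t=0,i=8, bit10=1)
  nb .#..#: next=.  (t=0,i=5, bit9=0)
  nb .#...: next=#  (t=1,i=3, bit8=1)
  nb ..###: next=.  (t=0,i=20, bit7=0)
  nb ..##.: next=.  (t=2,i=10, bit6=0)
  nb ..#.#: next=#  (t=0,i=7, bit5=1)
  nb ..#..: next=.  (t=0,i=4, bit4=0)
  nb ...##: next=.  (t=1,i=5, bit3=0)
  nb ...#.: next=.  (t=0,i=3, bit2=0)
  nb ....#: next=#  (t=2,i=8, bit1=1)
  nb .....: next=.  (t=2,i=7, bit0=0)
  bits 01010010110111100010110100100010 = 1390292258

1390292258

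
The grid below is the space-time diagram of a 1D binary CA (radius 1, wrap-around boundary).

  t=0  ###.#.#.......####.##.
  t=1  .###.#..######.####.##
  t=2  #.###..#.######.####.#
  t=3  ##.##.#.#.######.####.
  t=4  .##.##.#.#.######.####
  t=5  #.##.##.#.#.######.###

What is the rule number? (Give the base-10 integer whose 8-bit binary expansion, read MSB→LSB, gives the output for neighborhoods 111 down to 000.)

  [7] ### => #  t=0,i=1
  [6] ##. => #  t=0,i=2
  [5] #.# => #  t=0,i=3
  [4] #.. => .  t=0,i=7
  [3] .## => .  t=0,i=0
  [2] .#. => .  t=0,i=4
  [1] ..# => #  t=0,i=13
  [0] ... => #  t=0,i=8
  bits 11100011 = 227

227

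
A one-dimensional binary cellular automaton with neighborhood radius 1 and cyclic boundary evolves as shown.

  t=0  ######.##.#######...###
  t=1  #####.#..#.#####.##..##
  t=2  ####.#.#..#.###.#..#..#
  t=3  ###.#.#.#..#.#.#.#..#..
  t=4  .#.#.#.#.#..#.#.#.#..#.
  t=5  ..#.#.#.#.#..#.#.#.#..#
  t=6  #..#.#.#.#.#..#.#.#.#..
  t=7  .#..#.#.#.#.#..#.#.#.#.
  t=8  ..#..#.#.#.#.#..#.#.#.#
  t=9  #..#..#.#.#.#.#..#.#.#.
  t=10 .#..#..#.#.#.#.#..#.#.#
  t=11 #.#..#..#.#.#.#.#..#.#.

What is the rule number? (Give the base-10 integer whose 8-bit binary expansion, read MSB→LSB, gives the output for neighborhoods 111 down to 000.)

177

  ###|#  b7=1 t=0,i=0
  ##.|.  b6=0 t=0,i=5
  #.#|#  b5=1 t=0,i=6
  #..|#  b4=1 t=0,i=17
  .##|.  b3=0 t=0,i=7
  .#.|.  b2=0 t=1,i=6
  ..#|.  b1=0 t=0,i=19
  ...|#  b0=1 t=0,i=18
  bits 10110001 = 177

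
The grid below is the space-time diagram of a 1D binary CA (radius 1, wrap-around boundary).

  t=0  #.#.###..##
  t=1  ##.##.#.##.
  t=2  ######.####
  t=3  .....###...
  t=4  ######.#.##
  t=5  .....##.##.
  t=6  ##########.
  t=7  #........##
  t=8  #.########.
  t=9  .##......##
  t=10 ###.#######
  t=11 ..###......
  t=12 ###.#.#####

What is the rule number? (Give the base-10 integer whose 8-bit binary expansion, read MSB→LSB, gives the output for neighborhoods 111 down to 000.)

  ###|.  b7=0 t=0,i=5
  ##.|#  b6=1 t=0,i=0
  #.#|#  b5=1 t=0,i=1
  #..|.  b4=0 t=0,i=7
  .##|#  b3=1 t=0,i=4
  .#.|.  b2=0 t=0,i=2
  ..#|#  b1=1 t=0,i=8
  ...|#  b0=1 t=3,i=0
  bits 01101011 = 107

107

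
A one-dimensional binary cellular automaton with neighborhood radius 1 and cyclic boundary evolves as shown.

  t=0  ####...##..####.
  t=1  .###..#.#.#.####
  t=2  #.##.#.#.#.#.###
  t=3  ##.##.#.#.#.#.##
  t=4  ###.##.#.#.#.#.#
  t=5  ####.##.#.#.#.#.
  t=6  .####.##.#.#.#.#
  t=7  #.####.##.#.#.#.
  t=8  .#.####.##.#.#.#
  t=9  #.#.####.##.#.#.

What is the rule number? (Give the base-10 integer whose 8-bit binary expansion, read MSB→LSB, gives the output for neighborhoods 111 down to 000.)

226

  ### -> #   bit 7 = 1  t=0,i=1
  ##. -> #   bit 6 = 1  t=0,i=3
  #.# -> #   bit 5 = 1  t=0,i=15
  #.. -> .   bit 4 = 0  t=0,i=4
  .## -> .   bit 3 = 0  t=0,i=0
  .#. -> .   bit 2 = 0  t=1,i=6
  ..# -> #   bit 1 = 1  t=0,i=6
  ... -> .   bit 0 = 0  t=0,i=5
  bits 11100010 = 226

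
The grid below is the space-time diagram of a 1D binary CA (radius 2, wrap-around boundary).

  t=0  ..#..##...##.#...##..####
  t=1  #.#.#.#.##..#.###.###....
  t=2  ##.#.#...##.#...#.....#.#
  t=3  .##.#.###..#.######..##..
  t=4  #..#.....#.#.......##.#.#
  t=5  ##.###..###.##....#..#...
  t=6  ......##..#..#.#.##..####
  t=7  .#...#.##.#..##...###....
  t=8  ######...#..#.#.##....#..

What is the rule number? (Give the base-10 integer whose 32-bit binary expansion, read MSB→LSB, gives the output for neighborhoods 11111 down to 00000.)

638260540

  nb #####: next=.  (t=3,i=15, bit31=0)
  nb ####.: next=.  (t=0,i=23, bit30=0)
  nb ###.#: next=#  (t=1,i=16, bit29=1)
  nb ###..: next=.  (t=0,i=24, bit28=0)
  nb ##.##: next=.  (t=1,i=17, bit27=0)
  nb ##.#.: next=#  (t=0,i=12, bit26=1)
  nb ##..#: next=#  (t=0,i=0, bit25=1)
  nb ##...: next=.  (t=0,i=7, bit24=0)
  nb #.###: next=.  (t=1,i=14, bit23=0)
  nb #.##.: next=.  (t=1,i=8, bit22=0)
  nb #.#.#: next=.  (t=1,i=2, bit21=0)
  nb #.#..: next=.  (t=0,i=13, bit20=0)
  nb #..##: next=#  (t=0,i=4, bit19=1)
  nb #..#.: next=.  (t=0,i=1, bit18=0)
  nb #...#: next=#  (t=0,i=8, bit17=1)
  nb #....: next=#  (t=1,i=22, bit16=1)
  nb .####: next=.  (t=0,i=22, bit15=0)
  nb .###.: next=.  (t=1,i=15, bit14=0)
  nb .##.#: next=.  (t=0,i=11, bit13=0)
  nb .##..: next=#  (t=0,i=6, bit12=1)
  nb .#.##: next=.  (t=1,i=7, bit11=0)
  nb .#.#.: next=#  (t=1,i=1, bit10=1)
  nb .#..#: next=.  (t=0,i=3, bit9=0)
  nb .#...: next=#  (t=0,i=14, bit8=1)
  nb ..###: next=.  (t=0,i=21, bit7=0)
  nb ..##.: next=.  (t=0,i=5, bit6=0)
  nb ..#.#: next=#  (t=1,i=0, bit5=1)
  nb ..#..: next=#  (t=0,i=2, bit4=1)
  nb ...##: next=#  (t=0,i=9, bit3=1)
  nb ...#.: next=#  (t=1,i=24, bit2=1)
  nb ....#: next=.  (t=1,i=23, bit1=0)
  nb .....: next=.  (t=2,i=19, bit0=0)
  bits 00100110000010110001010100111100 = 638260540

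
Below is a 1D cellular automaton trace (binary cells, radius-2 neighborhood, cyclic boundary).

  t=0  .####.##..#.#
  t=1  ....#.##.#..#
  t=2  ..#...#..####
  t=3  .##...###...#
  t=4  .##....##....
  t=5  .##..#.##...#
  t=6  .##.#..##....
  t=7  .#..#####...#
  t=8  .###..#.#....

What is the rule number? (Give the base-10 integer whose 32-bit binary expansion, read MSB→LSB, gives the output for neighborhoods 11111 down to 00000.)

2960937554

  nb #####: next=#  (t=7,i=6, bit31=1)
  nb ####.: next=.  (t=0,i=3, bit30=0)
  nb ###.#: next=#  (t=0,i=4, bit29=1)
  nb ###..: next=#  (t=2,i=12, bit28=1)
  nb ##.##: next=.  (t=0,i=5, bit27=0)
  nb ##.#.: next=.  (t=1,i=8, bit26=0)
  nb ##..#: next=.  (t=0,i=8, bit25=0)
  nb ##...: next=.  (t=3,i=3, bit24=0)
  nb #.###: next=.  (t=0,i=1, bit23=0)
  nb #.##.: next=#  (t=0,i=6, bit22=1)
  nb #.#.#: next=#  (t=0,i=12, bit21=1)
  nb #.#..: next=#  (t=1,i=9, bit20=1)
  nb #..##: next=#  (t=2,i=8, bit19=1)
  nb #..#.: next=#  (t=0,i=9, bit18=1)
  nb #...#: next=.  (t=2,i=4, bit17=0)
  nb #....: next=.  (t=1,i=1, bit16=0)
  nb .####: next=.  (t=0,i=2, bit15=0)
  nb .###.: next=#  (t=3,i=7, bit14=1)
  nb .##.#: next=.  (t=1,i=7, bit13=0)
  nb .##..: next=#  (t=0,i=7, bit12=1)
  nb .#.##: next=.  (t=0,i=0, bit11=0)
  nb .#.#.: next=.  (t=0,i=11, bit10=0)
  nb .#..#: next=#  (t=1,i=10, bit9=1)
  nb .#...: next=.  (t=1,i=0, bit8=0)
  nb ..###: next=.  (t=2,i=9, bit7=0)
  nb ..##.: next=#  (t=4,i=1, bit6=1)
  nb ..#.#: next=.  (t=0,i=10, bit5=0)
  nb ..#..: next=#  (t=1,i=12, bit4=1)
  nb ...##: next=.  (t=3,i=5, bit3=0)
  nb ...#.: next=.  (t=1,i=3, bit2=0)
  nb ....#: next=#  (t=1,i=2, bit1=1)
  nb .....: next=.  (t=4,i=11, bit0=0)
  bits 10110000011111000101001001010010 = 2960937554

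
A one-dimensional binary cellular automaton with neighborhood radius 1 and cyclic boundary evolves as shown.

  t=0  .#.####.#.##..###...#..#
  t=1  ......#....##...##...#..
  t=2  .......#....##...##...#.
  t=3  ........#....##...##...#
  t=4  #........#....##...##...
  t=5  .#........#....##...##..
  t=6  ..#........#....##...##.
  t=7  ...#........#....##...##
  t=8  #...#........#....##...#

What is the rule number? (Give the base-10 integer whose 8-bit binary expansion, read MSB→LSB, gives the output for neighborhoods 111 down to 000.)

80

  [7] ### => .  t=0,i=4
  [6] ##. => #  t=0,i=6
  [5] #.# => .  t=0,i=0
  [4] #.. => #  t=0,i=12
  [3] .## => .  t=0,i=3
  [2] .#. => .  t=0,i=1
  [1] ..# => .  t=0,i=13
  [0] ... => .  t=0,i=18
  bits 01010000 = 80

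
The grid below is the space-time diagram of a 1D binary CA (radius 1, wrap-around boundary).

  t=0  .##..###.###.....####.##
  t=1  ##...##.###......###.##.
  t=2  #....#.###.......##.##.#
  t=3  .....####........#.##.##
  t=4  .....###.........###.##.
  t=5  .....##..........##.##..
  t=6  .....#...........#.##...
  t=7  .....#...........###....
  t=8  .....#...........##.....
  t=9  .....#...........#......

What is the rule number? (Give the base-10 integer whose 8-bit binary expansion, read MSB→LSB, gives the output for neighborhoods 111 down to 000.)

172

  ### -> #   bit 7 = 1  t=0,i=6
  ##. -> .   bit 6 = 0  t=0,i=2
  #.# -> #   bit 5 = 1  t=0,i=0
  #.. -> .   bit 4 = 0  t=0,i=3
  .## -> #   bit 3 = 1  t=0,i=1
  .#. -> #   bit 2 = 1  t=2,i=5
  ..# -> .   bit 1 = 0  t=0,i=4
  ... -> .   bit 0 = 0  t=0,i=13
  bits 10101100 = 172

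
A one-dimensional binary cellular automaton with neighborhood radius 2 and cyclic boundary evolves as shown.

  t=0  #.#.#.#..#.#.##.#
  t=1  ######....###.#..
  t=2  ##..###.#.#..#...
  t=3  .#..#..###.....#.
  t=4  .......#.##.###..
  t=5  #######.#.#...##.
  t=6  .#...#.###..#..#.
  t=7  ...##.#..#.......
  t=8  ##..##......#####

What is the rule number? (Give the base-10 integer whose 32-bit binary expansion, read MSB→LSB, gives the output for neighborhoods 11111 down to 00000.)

1428339847

  nb #####: next=.  (t=1,i=2, bit31=0)
  nb ####.: next=#  (t=1,i=4, bit30=1)
  nb ###.#: next=.  (t=1,i=12, bit29=0)
  nb ###..: next=#  (t=1,i=5, bit28=1)
  nb ##.##: next=.  (t=0,i=15, bit27=0)
  nb ##.#.: next=#  (t=0,i=1, bit26=1)
  nb ##..#: next=.  (t=2,i=2, bit25=0)
  nb ##...: next=#  (t=1,i=6, bit24=1)
  nb #.###: next=.  (t=4,i=12, bit23=0)
  nb #.##.: next=.  (t=0,i=13, bit22=0)
  nb #.#.#: next=#  (t=0,i=2, bit21=1)
  nb #.#..: next=.  (t=0,i=6, bit20=0)
  nb #..##: next=.  (t=1,i=16, bit19=0)
  nb #..#.: next=.  (t=0,i=8, bit18=0)
  nb #...#: next=#  (t=2,i=15, bit17=1)
  nb #....: next=.  (t=1,i=7, bit16=0)
  nb .####: next=#  (t=1,i=1, bit15=1)
  nb .###.: next=.  (t=1,i=11, bit14=0)
  nb .##.#: next=#  (t=0,i=0, bit13=1)
  nb .##..: next=#  (t=2,i=1, bit12=1)
  nb .#.##: next=#  (t=0,i=12, bit11=1)
  nb .#.#.: next=#  (t=0,i=3, bit10=1)
  nb .#..#: next=.  (t=0,i=7, bit9=0)
  nb .#...: next=.  (t=2,i=14, bit8=0)
  nb ..###: next=#  (t=1,i=0, bit7=1)
  nb ..##.: next=.  (t=2,i=0, bit6=0)
  nb ..#.#: next=.  (t=0,i=9, bit5=0)
  nb ..#..: next=.  (t=2,i=13, bit4=0)
  nb ...##: next=.  (t=1,i=9, bit3=0)
  nb ...#.: next=#  (t=3,i=14, bit2=1)
  nb ....#: next=#  (t=1,i=8, bit1=1)
  nb .....: next=#  (t=3,i=12, bit0=1)
  bits 01010101001000101011110010000111 = 1428339847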